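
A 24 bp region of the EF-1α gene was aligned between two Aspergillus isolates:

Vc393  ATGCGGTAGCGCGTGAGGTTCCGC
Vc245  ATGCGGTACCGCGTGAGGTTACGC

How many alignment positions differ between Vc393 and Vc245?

Differing sites — 9:G/C; 21:C/A.
That gives 2 mismatches out of 24 aligned sites, so the Hamming distance is 2.

2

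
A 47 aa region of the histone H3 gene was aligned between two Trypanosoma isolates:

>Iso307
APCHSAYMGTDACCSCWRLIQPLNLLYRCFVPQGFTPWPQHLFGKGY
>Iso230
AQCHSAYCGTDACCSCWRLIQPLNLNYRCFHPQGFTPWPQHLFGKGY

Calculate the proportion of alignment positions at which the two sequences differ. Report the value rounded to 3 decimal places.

Differing sites — 2:P/Q; 8:M/C; 26:L/N; 31:V/H.
There are 4 differences over 47 sites, so p = 4/47 = 0.085.

0.085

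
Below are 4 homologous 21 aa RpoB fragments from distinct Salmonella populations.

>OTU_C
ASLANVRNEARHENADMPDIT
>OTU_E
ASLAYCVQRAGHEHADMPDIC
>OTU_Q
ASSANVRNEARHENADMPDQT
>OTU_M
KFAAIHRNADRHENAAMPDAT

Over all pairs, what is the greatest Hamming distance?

Pairwise Hamming distances:
  OTU_C vs OTU_E: 8
  OTU_C vs OTU_Q: 2
  OTU_C vs OTU_M: 9
  OTU_E vs OTU_Q: 10
  OTU_E vs OTU_M: 14
  OTU_Q vs OTU_M: 9
The largest is 14, between OTU_E and OTU_M.

14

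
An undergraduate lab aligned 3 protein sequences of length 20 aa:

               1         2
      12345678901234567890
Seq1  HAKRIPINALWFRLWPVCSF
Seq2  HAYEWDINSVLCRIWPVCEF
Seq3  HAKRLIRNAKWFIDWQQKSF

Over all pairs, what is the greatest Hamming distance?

Pairwise Hamming distances:
  Seq1 vs Seq2: 10
  Seq1 vs Seq3: 9
  Seq2 vs Seq3: 15
The largest is 15, between Seq2 and Seq3.

15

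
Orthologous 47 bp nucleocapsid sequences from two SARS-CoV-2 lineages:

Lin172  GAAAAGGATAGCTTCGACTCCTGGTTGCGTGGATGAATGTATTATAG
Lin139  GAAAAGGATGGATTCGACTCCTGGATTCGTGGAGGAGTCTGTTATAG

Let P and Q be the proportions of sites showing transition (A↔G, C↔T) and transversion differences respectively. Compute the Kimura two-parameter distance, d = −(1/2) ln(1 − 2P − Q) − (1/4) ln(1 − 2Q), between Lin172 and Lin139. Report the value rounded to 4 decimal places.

Mismatches occur at site 10 (A→G, transition), site 12 (C→A, transversion), site 25 (T→A, transversion), site 27 (G→T, transversion), site 34 (T→G, transversion), site 37 (A→G, transition), site 39 (G→C, transversion), site 41 (A→G, transition).
Of the 8 differences, 3 transitions and 5 transversions over 47 sites: P = 3/47 = 0.063830, Q = 5/47 = 0.106383.
d = −0.5·ln(0.765957) − 0.25·ln(0.787234) = −0.5·(-0.266629) − 0.25·(-0.239230) = 0.1931.

0.1931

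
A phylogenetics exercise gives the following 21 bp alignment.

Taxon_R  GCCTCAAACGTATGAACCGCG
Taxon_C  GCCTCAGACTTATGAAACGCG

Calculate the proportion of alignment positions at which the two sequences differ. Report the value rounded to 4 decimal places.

0.1429

The sequences differ at positions 7 (A/G), 10 (G/T), 17 (C/A).
There are 3 differences over 21 sites, so p = 3/21 = 0.1429.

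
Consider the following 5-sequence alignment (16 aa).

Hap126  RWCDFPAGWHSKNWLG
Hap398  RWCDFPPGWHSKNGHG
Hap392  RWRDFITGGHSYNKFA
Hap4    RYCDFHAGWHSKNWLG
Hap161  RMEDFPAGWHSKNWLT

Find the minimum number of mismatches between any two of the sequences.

Pairwise Hamming distances:
  Hap126 vs Hap398: 3
  Hap126 vs Hap392: 8
  Hap126 vs Hap4: 2
  Hap126 vs Hap161: 3
  Hap398 vs Hap392: 8
  Hap398 vs Hap4: 5
  Hap398 vs Hap161: 6
  Hap392 vs Hap4: 9
  Hap392 vs Hap161: 9
  Hap4 vs Hap161: 4
The smallest is 2, between Hap126 and Hap4.

2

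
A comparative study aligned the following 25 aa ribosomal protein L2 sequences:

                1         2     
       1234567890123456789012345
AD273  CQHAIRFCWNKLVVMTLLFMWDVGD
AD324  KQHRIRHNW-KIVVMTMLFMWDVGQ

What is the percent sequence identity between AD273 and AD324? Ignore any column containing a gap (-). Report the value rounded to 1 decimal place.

Excluding the 1 gap column leaves 24 comparable sites.
Differing sites — 1:C/K; 4:A/R; 7:F/H; 8:C/N; 12:L/I; 17:L/M; 25:D/Q.
17 of the 24 comparable sites match, so the percent identity is 17/24 × 100 = 70.8%.

70.8%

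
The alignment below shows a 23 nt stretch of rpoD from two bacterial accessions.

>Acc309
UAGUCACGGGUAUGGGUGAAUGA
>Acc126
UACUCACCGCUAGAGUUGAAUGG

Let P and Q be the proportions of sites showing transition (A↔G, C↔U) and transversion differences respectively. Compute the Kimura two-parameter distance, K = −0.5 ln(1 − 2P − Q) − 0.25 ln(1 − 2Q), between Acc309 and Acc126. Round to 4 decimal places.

0.3909

Mismatches occur at site 3 (G↔C, transversion), site 8 (G↔C, transversion), site 10 (G↔C, transversion), site 13 (U↔G, transversion), site 14 (G↔A, transition), site 16 (G↔U, transversion), site 23 (A↔G, transition).
Of the 7 differences, 2 transitions and 5 transversions over 23 sites: P = 2/23 = 0.086957, Q = 5/23 = 0.217391.
d = −0.5·ln(0.608695) − 0.25·ln(0.565218) = −0.5·(-0.496438) − 0.25·(-0.570544) = 0.3909.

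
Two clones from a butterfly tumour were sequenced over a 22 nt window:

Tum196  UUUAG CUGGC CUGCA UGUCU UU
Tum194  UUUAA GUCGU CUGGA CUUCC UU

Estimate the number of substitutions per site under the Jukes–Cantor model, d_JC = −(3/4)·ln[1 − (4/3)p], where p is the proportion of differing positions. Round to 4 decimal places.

The sequences differ at positions 5 (G/A), 6 (C/G), 8 (G/C), 10 (C/U), 14 (C/G), 16 (U/C), 17 (G/U), 20 (U/C).
p = 8/22 = 0.363636.
d = −0.75 · ln(1 − (4/3)·0.363636) = −0.75 · ln(0.515152) = −0.75 · (-0.663293) = 0.4975.

0.4975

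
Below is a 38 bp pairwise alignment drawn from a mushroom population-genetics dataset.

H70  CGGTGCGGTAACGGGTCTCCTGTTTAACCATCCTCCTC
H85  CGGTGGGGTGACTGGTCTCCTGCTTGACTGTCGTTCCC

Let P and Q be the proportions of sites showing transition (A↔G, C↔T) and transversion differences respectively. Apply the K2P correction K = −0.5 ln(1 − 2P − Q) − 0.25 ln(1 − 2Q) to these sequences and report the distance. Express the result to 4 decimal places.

Mismatches occur at site 6 (C↔G, transversion), site 10 (A↔G, transition), site 13 (G↔T, transversion), site 23 (T↔C, transition), site 26 (A↔G, transition), site 29 (C↔T, transition), site 30 (A↔G, transition), site 33 (C↔G, transversion), site 35 (C↔T, transition), site 37 (T↔C, transition).
Of the 10 differences, 7 transitions and 3 transversions over 38 sites: P = 7/38 = 0.184211, Q = 3/38 = 0.078947.
d = −0.5·ln(0.552631) − 0.25·ln(0.842106) = −0.5·(-0.593065) − 0.25·(-0.171849) = 0.3395.

0.3395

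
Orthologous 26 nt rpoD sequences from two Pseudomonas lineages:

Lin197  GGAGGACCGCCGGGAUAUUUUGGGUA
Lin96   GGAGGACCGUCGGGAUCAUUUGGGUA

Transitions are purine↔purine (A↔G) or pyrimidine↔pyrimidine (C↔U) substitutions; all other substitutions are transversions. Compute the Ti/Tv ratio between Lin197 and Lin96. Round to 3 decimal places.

0.500

Mismatches occur at site 10 (C/U, transition), site 17 (A/C, transversion), site 18 (U/A, transversion).
Of the 3 differences, 1 transition and 2 transversions, so Ti/Tv = 1/2 = 0.500.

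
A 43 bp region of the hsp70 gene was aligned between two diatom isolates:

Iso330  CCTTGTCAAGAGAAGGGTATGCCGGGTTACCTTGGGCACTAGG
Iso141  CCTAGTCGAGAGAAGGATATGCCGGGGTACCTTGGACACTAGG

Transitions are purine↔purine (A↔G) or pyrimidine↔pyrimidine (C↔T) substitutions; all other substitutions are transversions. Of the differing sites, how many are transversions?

Differing sites — 4:T/A (Tv); 8:A/G (Ti); 17:G/A (Ti); 27:T/G (Tv); 36:G/A (Ti).
Of the 5 differences, 3 transitions and 2 transversions, so the answer is 2.

2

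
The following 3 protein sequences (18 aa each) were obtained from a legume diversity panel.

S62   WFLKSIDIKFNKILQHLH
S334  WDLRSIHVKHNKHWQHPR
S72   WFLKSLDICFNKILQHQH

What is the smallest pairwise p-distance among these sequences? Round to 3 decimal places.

0.167

Pairwise Hamming distances:
  S62 vs S334: 9
  S62 vs S72: 3
  S334 vs S72: 11
The smallest is 3 mismatches, between S62 and S72; p = 3/18 = 0.167.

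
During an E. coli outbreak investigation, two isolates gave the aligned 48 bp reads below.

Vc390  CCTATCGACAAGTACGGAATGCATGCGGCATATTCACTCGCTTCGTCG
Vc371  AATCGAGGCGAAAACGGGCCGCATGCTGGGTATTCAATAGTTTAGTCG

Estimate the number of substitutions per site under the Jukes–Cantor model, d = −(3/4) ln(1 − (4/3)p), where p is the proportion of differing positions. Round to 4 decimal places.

Differing sites — 1:C/A; 2:C/A; 4:A/C; 5:T/G; 6:C/A; 8:A/G; 10:A/G; 12:G/A; 13:T/A; 18:A/G; 19:A/C; 20:T/C; 27:G/T; 29:C/G; 30:A/G; 37:C/A; 39:C/A; 41:C/T; 44:C/A.
p = 19/48 = 0.395833.
d = −0.75 · ln(1 − (4/3)·0.395833) = −0.75 · ln(0.472223) = −0.75 · (-0.750304) = 0.5627.

0.5627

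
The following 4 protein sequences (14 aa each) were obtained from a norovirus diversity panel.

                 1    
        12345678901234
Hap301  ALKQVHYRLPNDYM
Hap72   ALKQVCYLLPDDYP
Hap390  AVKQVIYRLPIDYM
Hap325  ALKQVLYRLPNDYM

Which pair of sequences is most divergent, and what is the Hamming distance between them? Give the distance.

Pairwise Hamming distances:
  Hap301 vs Hap72: 4
  Hap301 vs Hap390: 3
  Hap301 vs Hap325: 1
  Hap72 vs Hap390: 5
  Hap72 vs Hap325: 4
  Hap390 vs Hap325: 3
The largest is 5, between Hap72 and Hap390.

5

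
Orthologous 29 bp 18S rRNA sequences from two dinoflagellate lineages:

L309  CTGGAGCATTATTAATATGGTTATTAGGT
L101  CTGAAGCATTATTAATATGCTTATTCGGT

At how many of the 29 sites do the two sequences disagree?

The sequences differ at positions 4 (G/A), 20 (G/C), 26 (A/C).
That gives 3 mismatches out of 29 aligned sites, so the Hamming distance is 3.

3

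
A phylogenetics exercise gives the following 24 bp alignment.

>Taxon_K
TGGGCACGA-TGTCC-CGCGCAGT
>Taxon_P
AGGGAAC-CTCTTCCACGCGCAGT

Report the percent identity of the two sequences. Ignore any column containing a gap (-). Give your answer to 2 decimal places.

76.19%

Excluding the 3 gap columns leaves 21 comparable sites.
Differing sites — 1:T/A; 5:C/A; 9:A/C; 11:T/C; 12:G/T.
16 of the 21 comparable sites match, so the percent identity is 16/21 × 100 = 76.19%.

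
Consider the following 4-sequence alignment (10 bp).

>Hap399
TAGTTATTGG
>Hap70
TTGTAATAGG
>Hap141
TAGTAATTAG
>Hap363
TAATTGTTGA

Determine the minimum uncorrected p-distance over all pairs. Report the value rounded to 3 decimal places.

Pairwise Hamming distances:
  Hap399 vs Hap70: 3
  Hap399 vs Hap141: 2
  Hap399 vs Hap363: 3
  Hap70 vs Hap141: 3
  Hap70 vs Hap363: 6
  Hap141 vs Hap363: 5
The smallest is 2 mismatches, between Hap399 and Hap141; p = 2/10 = 0.200.

0.200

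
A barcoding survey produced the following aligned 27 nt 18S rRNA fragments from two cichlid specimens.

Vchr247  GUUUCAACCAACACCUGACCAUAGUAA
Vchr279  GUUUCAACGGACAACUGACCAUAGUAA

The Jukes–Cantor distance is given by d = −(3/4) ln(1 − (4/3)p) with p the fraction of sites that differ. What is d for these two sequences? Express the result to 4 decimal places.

0.1203

Differing sites — 9:C/G; 10:A/G; 14:C/A.
p = 3/27 = 0.111111.
d = −0.75 · ln(1 − (4/3)·0.111111) = −0.75 · ln(0.851852) = −0.75 · (-0.160342) = 0.1203.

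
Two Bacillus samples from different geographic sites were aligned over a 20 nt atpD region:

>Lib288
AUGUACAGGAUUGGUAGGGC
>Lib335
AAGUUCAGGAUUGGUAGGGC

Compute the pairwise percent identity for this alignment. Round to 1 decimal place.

90.0%

The sequences differ at positions 2 (U/A), 5 (A/U).
18 of the 20 sites match, so the percent identity is 18/20 × 100 = 90.0%.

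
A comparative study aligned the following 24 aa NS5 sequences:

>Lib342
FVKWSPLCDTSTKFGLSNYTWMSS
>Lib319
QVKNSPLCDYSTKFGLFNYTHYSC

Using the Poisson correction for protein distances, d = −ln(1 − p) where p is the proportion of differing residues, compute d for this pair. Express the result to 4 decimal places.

Mismatches occur at site 1 (F/Q), site 4 (W/N), site 10 (T/Y), site 17 (S/F), site 21 (W/H), site 22 (M/Y), site 24 (S/C).
p = 7/24 = 0.291667.
d = −ln(1 − 0.291667) = −ln(0.708333) = 0.3448.

0.3448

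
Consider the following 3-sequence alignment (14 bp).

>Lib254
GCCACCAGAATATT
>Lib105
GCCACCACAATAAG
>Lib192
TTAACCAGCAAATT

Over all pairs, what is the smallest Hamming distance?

Pairwise Hamming distances:
  Lib254 vs Lib105: 3
  Lib254 vs Lib192: 5
  Lib105 vs Lib192: 8
The smallest is 3, between Lib254 and Lib105.

3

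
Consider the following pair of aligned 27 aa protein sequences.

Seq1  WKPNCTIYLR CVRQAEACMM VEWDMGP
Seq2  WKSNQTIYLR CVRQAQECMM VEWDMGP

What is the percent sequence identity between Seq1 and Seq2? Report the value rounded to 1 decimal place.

85.2%

Mismatches occur at site 3 (P→S), site 5 (C→Q), site 16 (E→Q), site 17 (A→E).
23 of the 27 sites match, so the percent identity is 23/27 × 100 = 85.2%.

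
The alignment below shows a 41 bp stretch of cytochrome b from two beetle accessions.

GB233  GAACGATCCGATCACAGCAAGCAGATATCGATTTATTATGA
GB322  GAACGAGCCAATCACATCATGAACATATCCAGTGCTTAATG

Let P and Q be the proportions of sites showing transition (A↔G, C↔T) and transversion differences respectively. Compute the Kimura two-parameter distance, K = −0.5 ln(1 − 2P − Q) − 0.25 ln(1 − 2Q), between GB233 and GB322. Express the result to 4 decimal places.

0.4200

Mismatches occur at site 7 (T→G, transversion), site 10 (G→A, transition), site 17 (G→T, transversion), site 20 (A→T, transversion), site 22 (C→A, transversion), site 24 (G→C, transversion), site 30 (G→C, transversion), site 32 (T→G, transversion), site 34 (T→G, transversion), site 35 (A→C, transversion), site 39 (T→A, transversion), site 40 (G→T, transversion), site 41 (A→G, transition).
Of the 13 differences, 2 transitions and 11 transversions over 41 sites: P = 2/41 = 0.048780, Q = 11/41 = 0.268293.
d = −0.5·ln(0.634147) − 0.25·ln(0.463414) = −0.5·(-0.455474) − 0.25·(-0.769134) = 0.4200.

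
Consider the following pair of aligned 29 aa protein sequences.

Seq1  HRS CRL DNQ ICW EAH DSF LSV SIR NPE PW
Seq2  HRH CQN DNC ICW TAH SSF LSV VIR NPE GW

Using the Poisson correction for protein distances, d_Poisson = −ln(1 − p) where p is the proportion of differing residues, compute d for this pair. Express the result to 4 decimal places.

Mismatches occur at site 3 (S↔H), site 5 (R↔Q), site 6 (L↔N), site 9 (Q↔C), site 13 (E↔T), site 16 (D↔S), site 22 (S↔V), site 28 (P↔G).
p = 8/29 = 0.275862.
d = −ln(1 − 0.275862) = −ln(0.724138) = 0.3228.

0.3228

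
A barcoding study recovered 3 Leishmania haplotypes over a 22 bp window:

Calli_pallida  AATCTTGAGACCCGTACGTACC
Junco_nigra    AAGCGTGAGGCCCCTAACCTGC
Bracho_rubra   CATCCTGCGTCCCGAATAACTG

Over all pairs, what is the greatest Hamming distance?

Pairwise Hamming distances:
  Calli_pallida vs Junco_nigra: 9
  Calli_pallida vs Bracho_rubra: 11
  Junco_nigra vs Bracho_rubra: 13
The largest is 13, between Junco_nigra and Bracho_rubra.

13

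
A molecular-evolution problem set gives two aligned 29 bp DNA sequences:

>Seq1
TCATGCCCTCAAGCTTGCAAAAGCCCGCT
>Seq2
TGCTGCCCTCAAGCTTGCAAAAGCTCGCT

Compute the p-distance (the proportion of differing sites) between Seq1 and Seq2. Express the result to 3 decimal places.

The sequences differ at positions 2 (C/G), 3 (A/C), 25 (C/T).
There are 3 differences over 29 sites, so p = 3/29 = 0.103.

0.103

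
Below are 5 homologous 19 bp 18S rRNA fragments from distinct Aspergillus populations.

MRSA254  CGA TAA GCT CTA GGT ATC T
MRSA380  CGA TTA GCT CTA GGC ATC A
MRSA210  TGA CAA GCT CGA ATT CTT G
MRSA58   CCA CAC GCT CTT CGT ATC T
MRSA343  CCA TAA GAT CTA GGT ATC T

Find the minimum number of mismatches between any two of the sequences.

Pairwise Hamming distances:
  MRSA254 vs MRSA380: 3
  MRSA254 vs MRSA210: 8
  MRSA254 vs MRSA58: 5
  MRSA254 vs MRSA343: 2
  MRSA380 vs MRSA210: 10
  MRSA380 vs MRSA58: 8
  MRSA380 vs MRSA343: 5
  MRSA210 vs MRSA58: 10
  MRSA210 vs MRSA343: 10
  MRSA58 vs MRSA343: 5
The smallest is 2, between MRSA254 and MRSA343.

2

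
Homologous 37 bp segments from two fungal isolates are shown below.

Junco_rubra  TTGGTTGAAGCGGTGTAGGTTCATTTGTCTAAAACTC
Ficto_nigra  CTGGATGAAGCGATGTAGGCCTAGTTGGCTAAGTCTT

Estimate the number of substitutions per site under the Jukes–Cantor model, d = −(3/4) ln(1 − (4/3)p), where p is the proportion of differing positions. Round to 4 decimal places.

Differing sites — 1:T/C; 5:T/A; 13:G/A; 20:T/C; 21:T/C; 22:C/T; 24:T/G; 28:T/G; 33:A/G; 34:A/T; 37:C/T.
p = 11/37 = 0.297297.
d = −0.75 · ln(1 − (4/3)·0.297297) = −0.75 · ln(0.603604) = −0.75 · (-0.504837) = 0.3786.

0.3786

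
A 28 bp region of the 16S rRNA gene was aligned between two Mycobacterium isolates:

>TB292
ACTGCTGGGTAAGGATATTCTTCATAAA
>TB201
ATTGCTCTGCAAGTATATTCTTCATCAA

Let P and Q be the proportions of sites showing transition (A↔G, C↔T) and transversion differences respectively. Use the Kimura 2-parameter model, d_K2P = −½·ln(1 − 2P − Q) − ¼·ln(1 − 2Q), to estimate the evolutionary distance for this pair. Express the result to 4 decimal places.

0.2524

Differing sites — 2:C/T (Ti); 7:G/C (Tv); 8:G/T (Tv); 10:T/C (Ti); 14:G/T (Tv); 26:A/C (Tv).
Of the 6 differences, 2 transitions and 4 transversions over 28 sites: P = 2/28 = 0.071429, Q = 4/28 = 0.142857.
d = −0.5·ln(0.714285) − 0.25·ln(0.714286) = −0.5·(-0.336473) − 0.25·(-0.336472) = 0.2524.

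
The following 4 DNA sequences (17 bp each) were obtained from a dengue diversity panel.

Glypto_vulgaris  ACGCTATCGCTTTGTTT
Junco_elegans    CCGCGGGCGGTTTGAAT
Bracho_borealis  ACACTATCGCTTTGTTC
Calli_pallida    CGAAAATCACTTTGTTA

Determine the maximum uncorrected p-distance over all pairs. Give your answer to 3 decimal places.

0.647

Pairwise Hamming distances:
  Glypto_vulgaris vs Junco_elegans: 7
  Glypto_vulgaris vs Bracho_borealis: 2
  Glypto_vulgaris vs Calli_pallida: 7
  Junco_elegans vs Bracho_borealis: 9
  Junco_elegans vs Calli_pallida: 11
  Bracho_borealis vs Calli_pallida: 6
The largest is 11 mismatches, between Junco_elegans and Calli_pallida; p = 11/17 = 0.647.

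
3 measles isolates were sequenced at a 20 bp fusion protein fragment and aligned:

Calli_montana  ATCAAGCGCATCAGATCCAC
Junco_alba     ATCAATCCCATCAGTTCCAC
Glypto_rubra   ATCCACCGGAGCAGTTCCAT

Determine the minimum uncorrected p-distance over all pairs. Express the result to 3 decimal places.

0.150

Pairwise Hamming distances:
  Calli_montana vs Junco_alba: 3
  Calli_montana vs Glypto_rubra: 6
  Junco_alba vs Glypto_rubra: 6
The smallest is 3 mismatches, between Calli_montana and Junco_alba; p = 3/20 = 0.150.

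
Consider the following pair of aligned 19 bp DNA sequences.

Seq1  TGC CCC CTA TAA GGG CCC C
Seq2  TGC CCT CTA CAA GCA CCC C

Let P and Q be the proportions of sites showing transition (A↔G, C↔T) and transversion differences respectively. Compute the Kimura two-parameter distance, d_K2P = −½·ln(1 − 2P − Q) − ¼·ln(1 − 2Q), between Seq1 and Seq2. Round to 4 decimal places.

0.2576

Mismatches occur at site 6 (C↔T, transition), site 10 (T↔C, transition), site 14 (G↔C, transversion), site 15 (G↔A, transition).
Of the 4 differences, 3 transitions and 1 transversion over 19 sites: P = 3/19 = 0.157895, Q = 1/19 = 0.052632.
d = −0.5·ln(0.631578) − 0.25·ln(0.894736) = −0.5·(-0.459534) − 0.25·(-0.111227) = 0.2576.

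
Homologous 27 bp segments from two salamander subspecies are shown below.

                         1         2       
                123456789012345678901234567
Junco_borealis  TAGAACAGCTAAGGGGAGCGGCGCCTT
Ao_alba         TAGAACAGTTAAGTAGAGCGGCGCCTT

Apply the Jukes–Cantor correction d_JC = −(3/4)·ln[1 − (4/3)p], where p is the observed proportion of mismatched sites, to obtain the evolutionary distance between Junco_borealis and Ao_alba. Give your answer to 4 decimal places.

0.1203

Differing sites — 9:C/T; 14:G/T; 15:G/A.
p = 3/27 = 0.111111.
d = −0.75 · ln(1 − (4/3)·0.111111) = −0.75 · ln(0.851852) = −0.75 · (-0.160342) = 0.1203.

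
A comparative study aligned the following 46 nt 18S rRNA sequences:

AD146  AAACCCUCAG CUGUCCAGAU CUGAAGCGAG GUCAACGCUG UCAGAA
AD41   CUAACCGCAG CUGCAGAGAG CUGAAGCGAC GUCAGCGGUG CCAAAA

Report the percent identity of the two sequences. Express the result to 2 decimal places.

The sequences differ at positions 1 (A/C), 2 (A/U), 4 (C/A), 7 (U/G), 14 (U/C), 15 (C/A), 16 (C/G), 20 (U/G), 30 (G/C), 35 (A/G), 38 (C/G), 41 (U/C), 44 (G/A).
33 of the 46 sites match, so the percent identity is 33/46 × 100 = 71.74%.

71.74%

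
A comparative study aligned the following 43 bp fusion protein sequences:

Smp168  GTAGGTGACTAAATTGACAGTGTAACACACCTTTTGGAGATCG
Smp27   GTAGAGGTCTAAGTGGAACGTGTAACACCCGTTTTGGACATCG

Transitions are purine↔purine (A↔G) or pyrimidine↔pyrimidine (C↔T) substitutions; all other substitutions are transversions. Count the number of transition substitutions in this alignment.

2

The sequences differ at positions 5 (G/A, transition), 6 (T/G, transversion), 8 (A/T, transversion), 13 (A/G, transition), 15 (T/G, transversion), 18 (C/A, transversion), 19 (A/C, transversion), 29 (A/C, transversion), 31 (C/G, transversion), 39 (G/C, transversion).
Of the 10 differences, 2 transitions and 8 transversions, so the answer is 2.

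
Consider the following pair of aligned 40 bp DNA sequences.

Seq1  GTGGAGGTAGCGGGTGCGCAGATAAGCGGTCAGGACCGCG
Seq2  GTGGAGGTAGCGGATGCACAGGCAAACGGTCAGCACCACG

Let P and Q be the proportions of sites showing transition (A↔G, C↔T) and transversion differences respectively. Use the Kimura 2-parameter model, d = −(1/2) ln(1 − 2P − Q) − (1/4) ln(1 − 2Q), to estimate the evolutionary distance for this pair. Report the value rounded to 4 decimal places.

0.2093

The sequences differ at positions 14 (G/A, transition), 18 (G/A, transition), 22 (A/G, transition), 23 (T/C, transition), 26 (G/A, transition), 34 (G/C, transversion), 38 (G/A, transition).
Of the 7 differences, 6 transitions and 1 transversion over 40 sites: P = 6/40 = 0.150000, Q = 1/40 = 0.025000.
d = −0.5·ln(0.675000) − 0.25·ln(0.950000) = −0.5·(-0.393043) − 0.25·(-0.051293) = 0.2093.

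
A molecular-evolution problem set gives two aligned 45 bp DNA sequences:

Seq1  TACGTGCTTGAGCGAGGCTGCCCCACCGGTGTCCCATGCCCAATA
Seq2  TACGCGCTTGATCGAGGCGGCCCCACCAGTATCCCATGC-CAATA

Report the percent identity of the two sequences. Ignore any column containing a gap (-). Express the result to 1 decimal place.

88.6%

Excluding the 1 gap column leaves 44 comparable sites.
Mismatches occur at site 5 (T↔C), site 12 (G↔T), site 19 (T↔G), site 28 (G↔A), site 31 (G↔A).
39 of the 44 comparable sites match, so the percent identity is 39/44 × 100 = 88.6%.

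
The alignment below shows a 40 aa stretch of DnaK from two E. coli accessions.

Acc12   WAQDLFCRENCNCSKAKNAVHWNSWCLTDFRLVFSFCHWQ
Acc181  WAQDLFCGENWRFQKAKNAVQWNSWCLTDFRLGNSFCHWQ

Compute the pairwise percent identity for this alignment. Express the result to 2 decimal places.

80.00%

Differing sites — 8:R/G; 11:C/W; 12:N/R; 13:C/F; 14:S/Q; 21:H/Q; 33:V/G; 34:F/N.
32 of the 40 sites match, so the percent identity is 32/40 × 100 = 80.00%.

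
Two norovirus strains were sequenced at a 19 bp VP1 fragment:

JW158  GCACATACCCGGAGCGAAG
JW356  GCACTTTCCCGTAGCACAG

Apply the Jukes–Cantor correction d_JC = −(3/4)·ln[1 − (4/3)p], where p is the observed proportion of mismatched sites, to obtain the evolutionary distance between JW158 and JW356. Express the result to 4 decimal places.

The sequences differ at positions 5 (A/T), 7 (A/T), 12 (G/T), 16 (G/A), 17 (A/C).
p = 5/19 = 0.263158.
d = −0.75 · ln(1 − (4/3)·0.263158) = −0.75 · ln(0.649123) = −0.75 · (-0.432133) = 0.3241.

0.3241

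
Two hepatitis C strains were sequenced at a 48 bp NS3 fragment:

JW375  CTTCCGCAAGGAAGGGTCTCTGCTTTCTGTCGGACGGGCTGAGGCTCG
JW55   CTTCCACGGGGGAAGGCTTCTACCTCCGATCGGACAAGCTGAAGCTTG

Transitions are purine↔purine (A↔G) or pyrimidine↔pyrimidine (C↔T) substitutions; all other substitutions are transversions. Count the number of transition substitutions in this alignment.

15

Differing sites — 6:G/A (Ti); 8:A/G (Ti); 9:A/G (Ti); 12:A/G (Ti); 14:G/A (Ti); 17:T/C (Ti); 18:C/T (Ti); 22:G/A (Ti); 24:T/C (Ti); 26:T/C (Ti); 28:T/G (Tv); 29:G/A (Ti); 36:G/A (Ti); 37:G/A (Ti); 43:G/A (Ti); 47:C/T (Ti).
Of the 16 differences, 15 transitions and 1 transversion, so the answer is 15.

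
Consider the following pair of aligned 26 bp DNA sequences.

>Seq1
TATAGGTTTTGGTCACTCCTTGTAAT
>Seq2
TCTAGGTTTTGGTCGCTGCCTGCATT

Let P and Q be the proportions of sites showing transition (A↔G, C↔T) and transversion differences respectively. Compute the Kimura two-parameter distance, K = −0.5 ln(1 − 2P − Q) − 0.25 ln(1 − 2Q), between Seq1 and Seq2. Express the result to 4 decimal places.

Differing sites — 2:A/C (Tv); 15:A/G (Ti); 18:C/G (Tv); 20:T/C (Ti); 23:T/C (Ti); 25:A/T (Tv).
Of the 6 differences, 3 transitions and 3 transversions over 26 sites: P = 3/26 = 0.115385, Q = 3/26 = 0.115385.
d = −0.5·ln(0.653845) − 0.25·ln(0.769230) = −0.5·(-0.424885) − 0.25·(-0.262365) = 0.2780.

0.2780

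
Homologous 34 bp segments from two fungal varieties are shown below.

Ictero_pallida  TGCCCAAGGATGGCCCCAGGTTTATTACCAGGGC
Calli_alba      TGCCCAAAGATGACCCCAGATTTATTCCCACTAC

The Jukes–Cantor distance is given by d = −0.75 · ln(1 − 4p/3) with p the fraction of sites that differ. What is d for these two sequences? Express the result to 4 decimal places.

Differing sites — 8:G/A; 13:G/A; 20:G/A; 27:A/C; 31:G/C; 32:G/T; 33:G/A.
p = 7/34 = 0.205882.
d = −0.75 · ln(1 − (4/3)·0.205882) = −0.75 · ln(0.725491) = −0.75 · (-0.320907) = 0.2407.

0.2407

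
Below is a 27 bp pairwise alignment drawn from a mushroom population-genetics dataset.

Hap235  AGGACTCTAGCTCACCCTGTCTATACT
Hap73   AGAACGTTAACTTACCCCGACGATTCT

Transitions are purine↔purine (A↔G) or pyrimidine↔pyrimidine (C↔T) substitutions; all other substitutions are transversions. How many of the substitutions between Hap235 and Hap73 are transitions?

5

Mismatches occur at site 3 (G→A, transition), site 6 (T→G, transversion), site 7 (C→T, transition), site 10 (G→A, transition), site 13 (C→T, transition), site 18 (T→C, transition), site 20 (T→A, transversion), site 22 (T→G, transversion), site 25 (A→T, transversion).
Of the 9 differences, 5 transitions and 4 transversions, so the answer is 5.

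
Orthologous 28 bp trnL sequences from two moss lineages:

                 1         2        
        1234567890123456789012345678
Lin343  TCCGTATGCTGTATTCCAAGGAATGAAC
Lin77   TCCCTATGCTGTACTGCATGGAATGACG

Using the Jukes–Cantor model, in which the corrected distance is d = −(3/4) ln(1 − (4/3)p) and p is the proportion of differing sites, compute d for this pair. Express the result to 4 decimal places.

Mismatches occur at site 4 (G↔C), site 14 (T↔C), site 16 (C↔G), site 19 (A↔T), site 27 (A↔C), site 28 (C↔G).
p = 6/28 = 0.214286.
d = −0.75 · ln(1 − (4/3)·0.214286) = −0.75 · ln(0.714285) = −0.75 · (-0.336473) = 0.2524.

0.2524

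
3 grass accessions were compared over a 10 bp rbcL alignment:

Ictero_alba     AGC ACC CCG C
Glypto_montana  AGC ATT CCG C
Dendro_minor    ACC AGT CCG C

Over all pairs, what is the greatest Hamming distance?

Pairwise Hamming distances:
  Ictero_alba vs Glypto_montana: 2
  Ictero_alba vs Dendro_minor: 3
  Glypto_montana vs Dendro_minor: 2
The largest is 3, between Ictero_alba and Dendro_minor.

3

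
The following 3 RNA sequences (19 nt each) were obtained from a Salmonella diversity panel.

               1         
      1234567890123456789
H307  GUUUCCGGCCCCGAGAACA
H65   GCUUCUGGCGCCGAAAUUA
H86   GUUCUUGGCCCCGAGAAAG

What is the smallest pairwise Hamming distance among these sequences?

Pairwise Hamming distances:
  H307 vs H65: 6
  H307 vs H86: 5
  H65 vs H86: 8
The smallest is 5, between H307 and H86.

5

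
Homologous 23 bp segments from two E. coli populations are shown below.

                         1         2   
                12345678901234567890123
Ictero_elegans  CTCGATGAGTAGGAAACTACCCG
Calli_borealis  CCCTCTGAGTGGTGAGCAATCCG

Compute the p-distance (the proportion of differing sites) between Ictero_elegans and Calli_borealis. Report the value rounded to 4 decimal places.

0.3913

Mismatches occur at site 2 (T/C), site 4 (G/T), site 5 (A/C), site 11 (A/G), site 13 (G/T), site 14 (A/G), site 16 (A/G), site 18 (T/A), site 20 (C/T).
There are 9 differences over 23 sites, so p = 9/23 = 0.3913.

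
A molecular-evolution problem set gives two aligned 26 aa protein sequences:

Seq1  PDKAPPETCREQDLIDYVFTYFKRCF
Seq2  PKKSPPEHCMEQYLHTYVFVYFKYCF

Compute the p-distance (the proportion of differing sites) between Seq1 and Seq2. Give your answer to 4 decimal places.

Differing sites — 2:D/K; 4:A/S; 8:T/H; 10:R/M; 13:D/Y; 15:I/H; 16:D/T; 20:T/V; 24:R/Y.
There are 9 differences over 26 sites, so p = 9/26 = 0.3462.

0.3462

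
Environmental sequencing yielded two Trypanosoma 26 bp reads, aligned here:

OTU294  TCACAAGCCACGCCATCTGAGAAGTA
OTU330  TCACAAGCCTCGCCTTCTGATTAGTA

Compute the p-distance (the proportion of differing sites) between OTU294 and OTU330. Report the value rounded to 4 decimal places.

Differing sites — 10:A/T; 15:A/T; 21:G/T; 22:A/T.
There are 4 differences over 26 sites, so p = 4/26 = 0.1538.

0.1538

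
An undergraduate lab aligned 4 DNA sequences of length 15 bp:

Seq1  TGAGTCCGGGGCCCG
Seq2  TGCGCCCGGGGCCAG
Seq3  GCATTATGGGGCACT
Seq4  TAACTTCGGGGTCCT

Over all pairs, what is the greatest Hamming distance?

10

Pairwise Hamming distances:
  Seq1 vs Seq2: 3
  Seq1 vs Seq3: 7
  Seq1 vs Seq4: 5
  Seq2 vs Seq3: 10
  Seq2 vs Seq4: 8
  Seq3 vs Seq4: 7
The largest is 10, between Seq2 and Seq3.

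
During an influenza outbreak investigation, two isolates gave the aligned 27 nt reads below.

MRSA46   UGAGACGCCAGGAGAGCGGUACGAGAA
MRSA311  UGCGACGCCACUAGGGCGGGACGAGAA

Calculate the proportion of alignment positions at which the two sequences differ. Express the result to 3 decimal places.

0.185

The sequences differ at positions 3 (A/C), 11 (G/C), 12 (G/U), 15 (A/G), 20 (U/G).
There are 5 differences over 27 sites, so p = 5/27 = 0.185.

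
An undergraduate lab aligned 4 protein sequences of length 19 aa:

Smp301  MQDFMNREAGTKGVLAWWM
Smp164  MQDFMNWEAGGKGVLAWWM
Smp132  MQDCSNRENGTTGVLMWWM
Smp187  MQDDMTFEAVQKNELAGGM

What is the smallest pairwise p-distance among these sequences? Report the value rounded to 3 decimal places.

Pairwise Hamming distances:
  Smp301 vs Smp164: 2
  Smp301 vs Smp132: 5
  Smp301 vs Smp187: 9
  Smp164 vs Smp132: 7
  Smp164 vs Smp187: 9
  Smp132 vs Smp187: 13
The smallest is 2 mismatches, between Smp301 and Smp164; p = 2/19 = 0.105.

0.105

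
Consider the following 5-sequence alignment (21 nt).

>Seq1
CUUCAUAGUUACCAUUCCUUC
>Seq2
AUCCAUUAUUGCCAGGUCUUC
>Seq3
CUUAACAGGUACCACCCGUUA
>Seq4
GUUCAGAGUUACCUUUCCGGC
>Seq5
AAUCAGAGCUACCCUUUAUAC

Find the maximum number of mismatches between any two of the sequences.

Pairwise Hamming distances:
  Seq1 vs Seq2: 8
  Seq1 vs Seq3: 7
  Seq1 vs Seq4: 5
  Seq1 vs Seq5: 8
  Seq2 vs Seq3: 13
  Seq2 vs Seq4: 12
  Seq2 vs Seq5: 12
  Seq3 vs Seq4: 11
  Seq3 vs Seq5: 12
  Seq4 vs Seq5: 8
The largest is 13, between Seq2 and Seq3.

13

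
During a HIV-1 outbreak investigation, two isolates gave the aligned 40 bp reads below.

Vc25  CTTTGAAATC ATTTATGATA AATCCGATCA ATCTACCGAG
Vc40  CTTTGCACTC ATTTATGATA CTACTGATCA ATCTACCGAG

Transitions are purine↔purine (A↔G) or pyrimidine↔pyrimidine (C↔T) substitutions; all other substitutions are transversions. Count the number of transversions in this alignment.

5

Differing sites — 6:A/C (Tv); 8:A/C (Tv); 21:A/C (Tv); 22:A/T (Tv); 23:T/A (Tv); 25:C/T (Ti).
Of the 6 differences, 1 transition and 5 transversions, so the answer is 5.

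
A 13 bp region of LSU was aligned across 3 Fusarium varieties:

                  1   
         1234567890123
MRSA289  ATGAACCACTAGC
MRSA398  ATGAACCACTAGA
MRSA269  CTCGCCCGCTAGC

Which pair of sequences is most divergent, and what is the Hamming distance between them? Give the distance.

6

Pairwise Hamming distances:
  MRSA289 vs MRSA398: 1
  MRSA289 vs MRSA269: 5
  MRSA398 vs MRSA269: 6
The largest is 6, between MRSA398 and MRSA269.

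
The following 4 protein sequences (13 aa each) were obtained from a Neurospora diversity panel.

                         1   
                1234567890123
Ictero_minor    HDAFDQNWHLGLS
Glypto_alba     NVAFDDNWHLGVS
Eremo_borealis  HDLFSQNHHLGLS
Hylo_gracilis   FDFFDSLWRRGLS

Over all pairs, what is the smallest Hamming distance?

3

Pairwise Hamming distances:
  Ictero_minor vs Glypto_alba: 4
  Ictero_minor vs Eremo_borealis: 3
  Ictero_minor vs Hylo_gracilis: 6
  Glypto_alba vs Eremo_borealis: 7
  Glypto_alba vs Hylo_gracilis: 8
  Eremo_borealis vs Hylo_gracilis: 8
The smallest is 3, between Ictero_minor and Eremo_borealis.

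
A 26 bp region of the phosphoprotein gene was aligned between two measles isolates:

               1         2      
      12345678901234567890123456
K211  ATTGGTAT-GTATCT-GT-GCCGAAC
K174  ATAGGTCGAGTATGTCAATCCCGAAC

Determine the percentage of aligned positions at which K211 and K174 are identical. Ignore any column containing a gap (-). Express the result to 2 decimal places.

69.57%

Excluding the 3 gap columns leaves 23 comparable sites.
The sequences differ at positions 3 (T/A), 7 (A/C), 8 (T/G), 14 (C/G), 17 (G/A), 18 (T/A), 20 (G/C).
16 of the 23 comparable sites match, so the percent identity is 16/23 × 100 = 69.57%.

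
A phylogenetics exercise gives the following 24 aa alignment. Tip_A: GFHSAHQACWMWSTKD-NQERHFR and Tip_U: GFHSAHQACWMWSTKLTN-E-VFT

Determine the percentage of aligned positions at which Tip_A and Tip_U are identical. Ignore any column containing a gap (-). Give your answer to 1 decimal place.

Excluding the 3 gap columns leaves 21 comparable sites.
The sequences differ at positions 16 (D/L), 22 (H/V), 24 (R/T).
18 of the 21 comparable sites match, so the percent identity is 18/21 × 100 = 85.7%.

85.7%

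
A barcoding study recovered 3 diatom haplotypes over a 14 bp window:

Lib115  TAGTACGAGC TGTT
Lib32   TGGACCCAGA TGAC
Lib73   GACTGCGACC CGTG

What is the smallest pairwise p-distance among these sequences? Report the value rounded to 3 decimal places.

Pairwise Hamming distances:
  Lib115 vs Lib32: 7
  Lib115 vs Lib73: 6
  Lib32 vs Lib73: 11
The smallest is 6 mismatches, between Lib115 and Lib73; p = 6/14 = 0.429.

0.429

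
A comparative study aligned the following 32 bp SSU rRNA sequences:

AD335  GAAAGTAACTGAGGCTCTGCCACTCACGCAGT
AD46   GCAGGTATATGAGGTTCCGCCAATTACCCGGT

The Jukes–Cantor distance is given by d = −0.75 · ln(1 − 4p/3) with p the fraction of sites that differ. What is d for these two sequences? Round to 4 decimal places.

0.4042

Differing sites — 2:A/C; 4:A/G; 8:A/T; 9:C/A; 15:C/T; 18:T/C; 23:C/A; 25:C/T; 28:G/C; 30:A/G.
p = 10/32 = 0.312500.
d = −0.75 · ln(1 − (4/3)·0.312500) = −0.75 · ln(0.583333) = −0.75 · (-0.538997) = 0.4042.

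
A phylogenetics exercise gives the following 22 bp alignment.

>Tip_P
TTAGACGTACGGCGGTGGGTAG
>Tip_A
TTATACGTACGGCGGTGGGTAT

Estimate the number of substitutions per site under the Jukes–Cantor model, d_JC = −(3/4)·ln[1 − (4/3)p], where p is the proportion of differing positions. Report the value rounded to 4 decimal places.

0.0969

Mismatches occur at site 4 (G↔T), site 22 (G↔T).
p = 2/22 = 0.090909.
d = −0.75 · ln(1 − (4/3)·0.090909) = −0.75 · ln(0.878788) = −0.75 · (-0.129212) = 0.0969.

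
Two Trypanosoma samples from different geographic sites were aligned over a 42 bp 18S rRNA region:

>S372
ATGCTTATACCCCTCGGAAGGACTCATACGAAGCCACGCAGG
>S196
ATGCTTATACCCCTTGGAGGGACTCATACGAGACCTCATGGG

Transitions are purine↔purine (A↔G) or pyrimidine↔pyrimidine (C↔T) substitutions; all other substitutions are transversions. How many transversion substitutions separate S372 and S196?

Mismatches occur at site 15 (C→T, transition), site 19 (A→G, transition), site 32 (A→G, transition), site 33 (G→A, transition), site 36 (A→T, transversion), site 38 (G→A, transition), site 39 (C→T, transition), site 40 (A→G, transition).
Of the 8 differences, 7 transitions and 1 transversion, so the answer is 1.

1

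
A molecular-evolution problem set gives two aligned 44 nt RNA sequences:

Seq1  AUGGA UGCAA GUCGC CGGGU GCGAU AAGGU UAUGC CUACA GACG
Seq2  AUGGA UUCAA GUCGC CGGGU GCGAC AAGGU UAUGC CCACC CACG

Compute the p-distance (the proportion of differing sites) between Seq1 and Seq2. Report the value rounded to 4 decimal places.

The sequences differ at positions 7 (G/U), 25 (U/C), 37 (U/C), 40 (A/C), 41 (G/C).
There are 5 differences over 44 sites, so p = 5/44 = 0.1136.

0.1136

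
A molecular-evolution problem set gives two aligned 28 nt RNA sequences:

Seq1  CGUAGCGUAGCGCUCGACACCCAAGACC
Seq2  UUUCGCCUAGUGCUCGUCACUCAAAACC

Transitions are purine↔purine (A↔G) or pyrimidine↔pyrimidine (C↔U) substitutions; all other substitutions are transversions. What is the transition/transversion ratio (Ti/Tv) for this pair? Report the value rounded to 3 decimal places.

Differing sites — 1:C/U (Ti); 2:G/U (Tv); 4:A/C (Tv); 7:G/C (Tv); 11:C/U (Ti); 17:A/U (Tv); 21:C/U (Ti); 25:G/A (Ti).
Of the 8 differences, 4 transitions and 4 transversions, so Ti/Tv = 4/4 = 1.000.

1.000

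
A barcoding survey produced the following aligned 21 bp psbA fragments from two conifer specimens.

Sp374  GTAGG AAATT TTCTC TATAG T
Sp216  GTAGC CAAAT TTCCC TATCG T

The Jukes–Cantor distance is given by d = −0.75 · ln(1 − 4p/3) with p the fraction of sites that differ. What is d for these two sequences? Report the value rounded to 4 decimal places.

0.2865

Differing sites — 5:G/C; 6:A/C; 9:T/A; 14:T/C; 19:A/C.
p = 5/21 = 0.238095.
d = −0.75 · ln(1 − (4/3)·0.238095) = −0.75 · ln(0.682540) = −0.75 · (-0.381934) = 0.2865.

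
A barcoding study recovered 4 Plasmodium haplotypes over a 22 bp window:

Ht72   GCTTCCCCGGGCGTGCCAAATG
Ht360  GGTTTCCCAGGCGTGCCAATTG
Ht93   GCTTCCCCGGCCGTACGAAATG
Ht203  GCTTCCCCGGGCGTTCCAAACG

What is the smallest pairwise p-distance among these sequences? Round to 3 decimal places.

Pairwise Hamming distances:
  Ht72 vs Ht360: 4
  Ht72 vs Ht93: 3
  Ht72 vs Ht203: 2
  Ht360 vs Ht93: 7
  Ht360 vs Ht203: 6
  Ht93 vs Ht203: 4
The smallest is 2 mismatches, between Ht72 and Ht203; p = 2/22 = 0.091.

0.091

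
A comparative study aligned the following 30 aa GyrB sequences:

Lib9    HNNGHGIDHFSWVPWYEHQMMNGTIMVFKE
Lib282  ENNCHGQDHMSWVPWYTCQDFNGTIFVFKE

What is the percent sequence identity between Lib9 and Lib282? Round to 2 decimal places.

70.00%

Mismatches occur at site 1 (H→E), site 4 (G→C), site 7 (I→Q), site 10 (F→M), site 17 (E→T), site 18 (H→C), site 20 (M→D), site 21 (M→F), site 26 (M→F).
21 of the 30 sites match, so the percent identity is 21/30 × 100 = 70.00%.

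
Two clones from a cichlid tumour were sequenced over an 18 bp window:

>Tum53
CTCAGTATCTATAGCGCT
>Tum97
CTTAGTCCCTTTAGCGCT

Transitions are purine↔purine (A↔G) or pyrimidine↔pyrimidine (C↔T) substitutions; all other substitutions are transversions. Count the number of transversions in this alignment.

The sequences differ at positions 3 (C/T, transition), 7 (A/C, transversion), 8 (T/C, transition), 11 (A/T, transversion).
Of the 4 differences, 2 transitions and 2 transversions, so the answer is 2.

2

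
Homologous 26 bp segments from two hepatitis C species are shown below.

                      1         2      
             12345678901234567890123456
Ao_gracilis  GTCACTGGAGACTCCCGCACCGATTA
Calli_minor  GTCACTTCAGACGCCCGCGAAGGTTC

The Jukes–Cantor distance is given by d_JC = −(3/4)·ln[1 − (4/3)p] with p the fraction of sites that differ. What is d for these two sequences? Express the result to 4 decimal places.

The sequences differ at positions 7 (G/T), 8 (G/C), 13 (T/G), 19 (A/G), 20 (C/A), 21 (C/A), 23 (A/G), 26 (A/C).
p = 8/26 = 0.307692.
d = −0.75 · ln(1 − (4/3)·0.307692) = −0.75 · ln(0.589744) = −0.75 · (-0.528067) = 0.3961.

0.3961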